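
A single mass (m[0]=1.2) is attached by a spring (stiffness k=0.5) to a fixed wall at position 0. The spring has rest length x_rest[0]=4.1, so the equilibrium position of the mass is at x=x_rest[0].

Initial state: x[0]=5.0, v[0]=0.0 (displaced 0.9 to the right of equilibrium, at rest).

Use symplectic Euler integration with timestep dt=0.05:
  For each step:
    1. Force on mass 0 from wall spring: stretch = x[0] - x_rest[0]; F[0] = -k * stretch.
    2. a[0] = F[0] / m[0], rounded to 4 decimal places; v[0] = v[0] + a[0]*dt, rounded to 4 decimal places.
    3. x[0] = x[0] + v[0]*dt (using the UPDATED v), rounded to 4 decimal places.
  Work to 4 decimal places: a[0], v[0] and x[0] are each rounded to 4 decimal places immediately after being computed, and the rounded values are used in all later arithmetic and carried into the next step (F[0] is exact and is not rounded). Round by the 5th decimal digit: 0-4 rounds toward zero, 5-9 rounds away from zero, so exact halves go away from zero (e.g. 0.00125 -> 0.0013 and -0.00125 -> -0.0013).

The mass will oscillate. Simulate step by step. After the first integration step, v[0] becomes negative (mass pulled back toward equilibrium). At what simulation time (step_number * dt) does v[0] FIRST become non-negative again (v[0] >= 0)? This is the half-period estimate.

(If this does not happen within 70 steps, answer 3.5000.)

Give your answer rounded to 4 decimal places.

Step 0: x=[5.0000] v=[0.0000]
Step 1: x=[4.9991] v=[-0.0188]
Step 2: x=[4.9972] v=[-0.0375]
Step 3: x=[4.9944] v=[-0.0562]
Step 4: x=[4.9907] v=[-0.0748]
Step 5: x=[4.9860] v=[-0.0934]
Step 6: x=[4.9804] v=[-0.1119]
Step 7: x=[4.9739] v=[-0.1302]
Step 8: x=[4.9665] v=[-0.1484]
Step 9: x=[4.9582] v=[-0.1665]
Step 10: x=[4.9490] v=[-0.1844]
Step 11: x=[4.9389] v=[-0.2021]
Step 12: x=[4.9279] v=[-0.2196]
Step 13: x=[4.9161] v=[-0.2369]
Step 14: x=[4.9034] v=[-0.2539]
Step 15: x=[4.8899] v=[-0.2706]
Step 16: x=[4.8755] v=[-0.2871]
Step 17: x=[4.8603] v=[-0.3033]
Step 18: x=[4.8443] v=[-0.3191]
Step 19: x=[4.8276] v=[-0.3346]
Step 20: x=[4.8101] v=[-0.3498]
Step 21: x=[4.7919] v=[-0.3646]
Step 22: x=[4.7730] v=[-0.3790]
Step 23: x=[4.7534] v=[-0.3930]
Step 24: x=[4.7331] v=[-0.4066]
Step 25: x=[4.7121] v=[-0.4198]
Step 26: x=[4.6905] v=[-0.4326]
Step 27: x=[4.6683] v=[-0.4449]
Step 28: x=[4.6455] v=[-0.4567]
Step 29: x=[4.6221] v=[-0.4681]
Step 30: x=[4.5982] v=[-0.4790]
Step 31: x=[4.5737] v=[-0.4894]
Step 32: x=[4.5487] v=[-0.4993]
Step 33: x=[4.5233] v=[-0.5087]
Step 34: x=[4.4974] v=[-0.5175]
Step 35: x=[4.4711] v=[-0.5258]
Step 36: x=[4.4444] v=[-0.5335]
Step 37: x=[4.4174] v=[-0.5407]
Step 38: x=[4.3900] v=[-0.5473]
Step 39: x=[4.3623] v=[-0.5533]
Step 40: x=[4.3344] v=[-0.5588]
Step 41: x=[4.3062] v=[-0.5637]
Step 42: x=[4.2778] v=[-0.5680]
Step 43: x=[4.2492] v=[-0.5717]
Step 44: x=[4.2205] v=[-0.5748]
Step 45: x=[4.1916] v=[-0.5773]
Step 46: x=[4.1626] v=[-0.5792]
Step 47: x=[4.1336] v=[-0.5805]
Step 48: x=[4.1045] v=[-0.5812]
Step 49: x=[4.0754] v=[-0.5813]
Step 50: x=[4.0464] v=[-0.5808]
Step 51: x=[4.0174] v=[-0.5797]
Step 52: x=[3.9885] v=[-0.5780]
Step 53: x=[3.9597] v=[-0.5757]
Step 54: x=[3.9311] v=[-0.5728]
Step 55: x=[3.9026] v=[-0.5693]
Step 56: x=[3.8743] v=[-0.5652]
Step 57: x=[3.8463] v=[-0.5605]
Step 58: x=[3.8185] v=[-0.5552]
Step 59: x=[3.7910] v=[-0.5493]
Step 60: x=[3.7639] v=[-0.5429]
Step 61: x=[3.7371] v=[-0.5359]
Step 62: x=[3.7107] v=[-0.5283]
Step 63: x=[3.6847] v=[-0.5202]
Step 64: x=[3.6591] v=[-0.5116]
Step 65: x=[3.6340] v=[-0.5024]
Step 66: x=[3.6094] v=[-0.4927]
Step 67: x=[3.5853] v=[-0.4825]
Step 68: x=[3.5617] v=[-0.4718]
Step 69: x=[3.5387] v=[-0.4606]
Step 70: x=[3.5163] v=[-0.4489]
v[0] did not become non-negative within 70 steps; using fallback time=3.5000

Answer: 3.5000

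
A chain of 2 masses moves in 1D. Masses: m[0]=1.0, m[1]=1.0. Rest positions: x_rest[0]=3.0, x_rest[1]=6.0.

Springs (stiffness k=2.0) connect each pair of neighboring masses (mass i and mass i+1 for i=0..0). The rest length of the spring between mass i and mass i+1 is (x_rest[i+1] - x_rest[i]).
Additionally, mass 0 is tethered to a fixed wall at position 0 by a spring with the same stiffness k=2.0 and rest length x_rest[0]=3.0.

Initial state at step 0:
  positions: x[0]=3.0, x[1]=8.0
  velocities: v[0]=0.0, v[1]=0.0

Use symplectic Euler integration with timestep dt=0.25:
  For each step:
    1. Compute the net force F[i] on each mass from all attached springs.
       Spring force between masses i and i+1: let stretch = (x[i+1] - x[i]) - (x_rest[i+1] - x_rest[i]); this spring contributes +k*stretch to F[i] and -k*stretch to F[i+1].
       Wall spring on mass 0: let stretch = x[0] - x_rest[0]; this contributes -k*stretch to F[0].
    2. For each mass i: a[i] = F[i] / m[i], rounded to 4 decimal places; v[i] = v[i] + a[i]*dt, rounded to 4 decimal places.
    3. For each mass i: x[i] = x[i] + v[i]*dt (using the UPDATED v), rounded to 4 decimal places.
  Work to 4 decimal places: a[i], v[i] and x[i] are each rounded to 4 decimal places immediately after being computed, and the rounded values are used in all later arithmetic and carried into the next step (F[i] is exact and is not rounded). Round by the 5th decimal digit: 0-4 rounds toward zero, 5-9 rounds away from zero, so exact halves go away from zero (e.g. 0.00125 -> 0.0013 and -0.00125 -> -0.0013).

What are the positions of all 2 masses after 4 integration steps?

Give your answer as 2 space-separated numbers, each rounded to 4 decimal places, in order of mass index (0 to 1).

Step 0: x=[3.0000 8.0000] v=[0.0000 0.0000]
Step 1: x=[3.2500 7.7500] v=[1.0000 -1.0000]
Step 2: x=[3.6563 7.3125] v=[1.6250 -1.7500]
Step 3: x=[4.0626 6.7930] v=[1.6250 -2.0781]
Step 4: x=[4.3023 6.3072] v=[0.9589 -1.9433]

Answer: 4.3023 6.3072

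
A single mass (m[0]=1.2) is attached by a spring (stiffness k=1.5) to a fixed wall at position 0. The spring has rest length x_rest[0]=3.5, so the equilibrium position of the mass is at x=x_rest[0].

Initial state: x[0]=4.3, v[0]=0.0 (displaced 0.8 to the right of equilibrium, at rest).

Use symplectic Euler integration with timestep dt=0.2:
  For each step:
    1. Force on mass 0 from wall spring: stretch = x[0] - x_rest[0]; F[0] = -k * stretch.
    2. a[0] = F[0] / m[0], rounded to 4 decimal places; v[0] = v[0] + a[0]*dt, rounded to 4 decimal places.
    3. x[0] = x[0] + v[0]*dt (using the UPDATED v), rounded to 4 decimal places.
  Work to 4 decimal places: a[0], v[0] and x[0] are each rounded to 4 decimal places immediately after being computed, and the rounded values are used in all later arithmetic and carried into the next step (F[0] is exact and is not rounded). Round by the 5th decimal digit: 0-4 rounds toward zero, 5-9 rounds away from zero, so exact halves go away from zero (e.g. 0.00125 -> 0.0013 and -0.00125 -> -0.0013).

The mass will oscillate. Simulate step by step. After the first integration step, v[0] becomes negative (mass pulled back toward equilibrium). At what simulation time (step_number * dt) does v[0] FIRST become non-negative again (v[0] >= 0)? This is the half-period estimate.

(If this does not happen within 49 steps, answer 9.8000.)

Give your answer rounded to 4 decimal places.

Answer: 3.0000

Derivation:
Step 0: x=[4.3000] v=[0.0000]
Step 1: x=[4.2600] v=[-0.2000]
Step 2: x=[4.1820] v=[-0.3900]
Step 3: x=[4.0699] v=[-0.5605]
Step 4: x=[3.9293] v=[-0.7030]
Step 5: x=[3.7672] v=[-0.8103]
Step 6: x=[3.5918] v=[-0.8771]
Step 7: x=[3.4118] v=[-0.9001]
Step 8: x=[3.2362] v=[-0.8780]
Step 9: x=[3.0738] v=[-0.8120]
Step 10: x=[2.9327] v=[-0.7054]
Step 11: x=[2.8200] v=[-0.5636]
Step 12: x=[2.7413] v=[-0.3936]
Step 13: x=[2.7005] v=[-0.2039]
Step 14: x=[2.6997] v=[-0.0040]
Step 15: x=[2.7389] v=[0.1961]
First v>=0 after going negative at step 15, time=3.0000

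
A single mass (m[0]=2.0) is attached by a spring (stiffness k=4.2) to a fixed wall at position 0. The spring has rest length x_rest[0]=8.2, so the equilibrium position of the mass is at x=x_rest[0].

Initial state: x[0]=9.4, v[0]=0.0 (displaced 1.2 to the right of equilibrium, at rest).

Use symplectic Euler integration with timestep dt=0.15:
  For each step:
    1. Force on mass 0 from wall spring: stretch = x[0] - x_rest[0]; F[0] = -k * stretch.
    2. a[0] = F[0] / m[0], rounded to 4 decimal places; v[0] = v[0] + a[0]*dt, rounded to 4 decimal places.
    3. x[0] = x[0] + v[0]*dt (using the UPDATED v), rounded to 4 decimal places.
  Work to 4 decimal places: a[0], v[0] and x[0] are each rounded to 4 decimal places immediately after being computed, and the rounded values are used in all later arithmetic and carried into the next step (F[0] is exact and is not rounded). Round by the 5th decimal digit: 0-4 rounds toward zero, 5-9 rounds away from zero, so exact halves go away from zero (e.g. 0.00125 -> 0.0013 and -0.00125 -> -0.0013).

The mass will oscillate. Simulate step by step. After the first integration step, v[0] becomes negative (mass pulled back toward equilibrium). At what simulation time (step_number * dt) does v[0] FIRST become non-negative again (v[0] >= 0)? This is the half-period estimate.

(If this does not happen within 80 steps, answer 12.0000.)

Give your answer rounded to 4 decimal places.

Step 0: x=[9.4000] v=[0.0000]
Step 1: x=[9.3433] v=[-0.3780]
Step 2: x=[9.2326] v=[-0.7381]
Step 3: x=[9.0731] v=[-1.0634]
Step 4: x=[8.8723] v=[-1.3384]
Step 5: x=[8.6398] v=[-1.5502]
Step 6: x=[8.3865] v=[-1.6887]
Step 7: x=[8.1244] v=[-1.7475]
Step 8: x=[7.8658] v=[-1.7237]
Step 9: x=[7.6230] v=[-1.6184]
Step 10: x=[7.4075] v=[-1.4366]
Step 11: x=[7.2295] v=[-1.1870]
Step 12: x=[7.0973] v=[-0.8813]
Step 13: x=[7.0172] v=[-0.5339]
Step 14: x=[6.9930] v=[-0.1613]
Step 15: x=[7.0258] v=[0.2189]
First v>=0 after going negative at step 15, time=2.2500

Answer: 2.2500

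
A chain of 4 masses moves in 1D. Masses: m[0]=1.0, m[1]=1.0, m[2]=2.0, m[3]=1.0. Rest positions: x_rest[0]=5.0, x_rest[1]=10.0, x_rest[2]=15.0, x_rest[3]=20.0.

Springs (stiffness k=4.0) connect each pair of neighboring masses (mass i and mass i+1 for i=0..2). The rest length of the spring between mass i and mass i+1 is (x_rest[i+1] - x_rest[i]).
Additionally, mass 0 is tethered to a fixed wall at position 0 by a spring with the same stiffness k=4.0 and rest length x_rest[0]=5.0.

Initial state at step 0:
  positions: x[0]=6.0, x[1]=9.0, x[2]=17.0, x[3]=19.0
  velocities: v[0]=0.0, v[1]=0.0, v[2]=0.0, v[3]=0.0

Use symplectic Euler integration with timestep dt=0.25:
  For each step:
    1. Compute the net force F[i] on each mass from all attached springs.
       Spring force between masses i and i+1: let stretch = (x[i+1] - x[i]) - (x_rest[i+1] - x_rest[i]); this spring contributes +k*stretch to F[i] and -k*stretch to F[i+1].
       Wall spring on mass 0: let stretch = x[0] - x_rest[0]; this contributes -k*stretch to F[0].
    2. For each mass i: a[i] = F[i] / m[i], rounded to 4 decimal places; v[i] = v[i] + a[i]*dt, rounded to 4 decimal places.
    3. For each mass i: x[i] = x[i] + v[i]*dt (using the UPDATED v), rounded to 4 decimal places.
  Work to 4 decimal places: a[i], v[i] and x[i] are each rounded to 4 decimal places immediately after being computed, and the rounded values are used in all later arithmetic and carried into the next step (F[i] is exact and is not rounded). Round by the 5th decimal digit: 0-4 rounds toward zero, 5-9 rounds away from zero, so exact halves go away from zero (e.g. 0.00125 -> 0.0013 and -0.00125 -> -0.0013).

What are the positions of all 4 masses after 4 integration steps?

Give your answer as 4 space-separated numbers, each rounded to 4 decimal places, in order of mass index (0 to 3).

Step 0: x=[6.0000 9.0000 17.0000 19.0000] v=[0.0000 0.0000 0.0000 0.0000]
Step 1: x=[5.2500 10.2500 16.2500 19.7500] v=[-3.0000 5.0000 -3.0000 3.0000]
Step 2: x=[4.4375 11.7500 15.1875 20.8750] v=[-3.2500 6.0000 -4.2500 4.5000]
Step 3: x=[4.3438 12.2813 14.4063 21.8281] v=[-0.3750 2.1250 -3.1250 3.8125]
Step 4: x=[5.1485 11.3594 14.2872 22.1758] v=[3.2187 -3.6875 -0.4766 1.3907]

Answer: 5.1485 11.3594 14.2872 22.1758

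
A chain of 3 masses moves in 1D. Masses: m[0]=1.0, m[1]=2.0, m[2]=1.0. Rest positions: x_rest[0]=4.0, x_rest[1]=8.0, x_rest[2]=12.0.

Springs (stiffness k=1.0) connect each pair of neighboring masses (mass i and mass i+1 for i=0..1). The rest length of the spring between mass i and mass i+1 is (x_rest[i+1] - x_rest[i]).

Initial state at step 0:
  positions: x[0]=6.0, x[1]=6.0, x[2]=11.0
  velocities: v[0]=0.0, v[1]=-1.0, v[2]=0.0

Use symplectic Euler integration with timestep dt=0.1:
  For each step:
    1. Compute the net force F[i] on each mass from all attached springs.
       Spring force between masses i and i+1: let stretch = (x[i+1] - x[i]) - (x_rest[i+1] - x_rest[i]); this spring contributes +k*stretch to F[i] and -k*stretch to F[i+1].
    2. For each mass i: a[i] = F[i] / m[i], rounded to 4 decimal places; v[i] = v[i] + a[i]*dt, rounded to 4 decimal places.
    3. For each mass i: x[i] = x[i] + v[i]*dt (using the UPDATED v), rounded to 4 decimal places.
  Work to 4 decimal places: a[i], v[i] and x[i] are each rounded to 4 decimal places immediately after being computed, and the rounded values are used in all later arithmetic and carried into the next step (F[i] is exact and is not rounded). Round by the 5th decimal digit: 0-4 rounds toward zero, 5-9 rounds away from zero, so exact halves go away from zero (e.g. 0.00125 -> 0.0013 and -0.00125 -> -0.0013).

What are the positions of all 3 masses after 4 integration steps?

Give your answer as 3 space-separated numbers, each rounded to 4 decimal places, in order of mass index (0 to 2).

Step 0: x=[6.0000 6.0000 11.0000] v=[0.0000 -1.0000 0.0000]
Step 1: x=[5.9600 5.9250 10.9900] v=[-0.4000 -0.7500 -0.1000]
Step 2: x=[5.8797 5.8755 10.9694] v=[-0.8035 -0.4950 -0.2065]
Step 3: x=[5.7593 5.8515 10.9378] v=[-1.2039 -0.2401 -0.3159]
Step 4: x=[5.5998 5.8525 10.8954] v=[-1.5947 0.0096 -0.4245]

Answer: 5.5998 5.8525 10.8954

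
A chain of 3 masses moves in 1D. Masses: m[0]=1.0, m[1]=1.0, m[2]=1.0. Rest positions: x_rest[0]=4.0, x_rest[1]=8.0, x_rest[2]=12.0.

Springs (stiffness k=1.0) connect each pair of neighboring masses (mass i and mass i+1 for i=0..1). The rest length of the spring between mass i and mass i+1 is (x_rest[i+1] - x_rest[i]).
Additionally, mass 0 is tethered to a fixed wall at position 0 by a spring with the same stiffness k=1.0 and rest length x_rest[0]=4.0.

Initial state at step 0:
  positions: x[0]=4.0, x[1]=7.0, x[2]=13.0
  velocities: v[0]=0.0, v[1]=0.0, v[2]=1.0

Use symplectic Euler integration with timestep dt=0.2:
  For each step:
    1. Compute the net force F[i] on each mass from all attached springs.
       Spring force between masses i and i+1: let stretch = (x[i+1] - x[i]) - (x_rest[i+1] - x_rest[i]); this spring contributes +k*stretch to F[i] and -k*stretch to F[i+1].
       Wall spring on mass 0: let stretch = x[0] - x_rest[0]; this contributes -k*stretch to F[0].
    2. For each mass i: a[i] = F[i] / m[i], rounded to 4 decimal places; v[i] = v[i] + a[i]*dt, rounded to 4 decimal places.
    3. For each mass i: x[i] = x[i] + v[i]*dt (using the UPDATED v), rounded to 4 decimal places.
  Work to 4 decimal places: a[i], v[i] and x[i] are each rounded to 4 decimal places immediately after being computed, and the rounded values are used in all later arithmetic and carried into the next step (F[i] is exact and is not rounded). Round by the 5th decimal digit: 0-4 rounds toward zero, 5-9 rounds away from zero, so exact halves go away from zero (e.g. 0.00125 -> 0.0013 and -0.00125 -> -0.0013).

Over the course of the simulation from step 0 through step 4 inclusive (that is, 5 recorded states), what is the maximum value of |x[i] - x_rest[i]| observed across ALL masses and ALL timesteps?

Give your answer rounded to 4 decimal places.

Answer: 1.1600

Derivation:
Step 0: x=[4.0000 7.0000 13.0000] v=[0.0000 0.0000 1.0000]
Step 1: x=[3.9600 7.1200 13.1200] v=[-0.2000 0.6000 0.6000]
Step 2: x=[3.8880 7.3536 13.1600] v=[-0.3600 1.1680 0.2000]
Step 3: x=[3.7991 7.6808 13.1277] v=[-0.4445 1.6362 -0.1613]
Step 4: x=[3.7135 8.0706 13.0376] v=[-0.4280 1.9492 -0.4507]
Max displacement = 1.1600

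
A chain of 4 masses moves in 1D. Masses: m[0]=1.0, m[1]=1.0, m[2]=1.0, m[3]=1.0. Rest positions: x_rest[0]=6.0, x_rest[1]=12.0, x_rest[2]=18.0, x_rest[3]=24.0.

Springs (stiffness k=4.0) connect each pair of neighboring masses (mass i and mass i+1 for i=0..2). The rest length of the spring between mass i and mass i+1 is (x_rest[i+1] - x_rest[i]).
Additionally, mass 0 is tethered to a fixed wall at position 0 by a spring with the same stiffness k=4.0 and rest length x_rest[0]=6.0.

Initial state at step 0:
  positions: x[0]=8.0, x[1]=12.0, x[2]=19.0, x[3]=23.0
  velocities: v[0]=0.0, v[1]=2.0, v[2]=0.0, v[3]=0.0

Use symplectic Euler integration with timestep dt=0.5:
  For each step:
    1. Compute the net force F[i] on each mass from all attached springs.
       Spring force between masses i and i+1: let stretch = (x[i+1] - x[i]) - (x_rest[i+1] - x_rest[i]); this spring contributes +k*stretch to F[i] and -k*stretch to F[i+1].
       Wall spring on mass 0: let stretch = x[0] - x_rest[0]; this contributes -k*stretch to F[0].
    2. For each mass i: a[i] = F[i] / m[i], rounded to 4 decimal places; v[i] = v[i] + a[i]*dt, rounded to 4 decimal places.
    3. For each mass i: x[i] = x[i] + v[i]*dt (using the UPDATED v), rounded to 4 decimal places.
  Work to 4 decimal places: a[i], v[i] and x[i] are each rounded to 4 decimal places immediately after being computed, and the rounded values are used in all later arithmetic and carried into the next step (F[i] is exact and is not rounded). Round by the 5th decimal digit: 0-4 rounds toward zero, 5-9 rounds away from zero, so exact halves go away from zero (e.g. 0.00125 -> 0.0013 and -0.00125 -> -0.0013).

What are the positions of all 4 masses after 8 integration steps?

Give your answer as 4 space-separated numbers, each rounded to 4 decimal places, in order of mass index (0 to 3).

Answer: 4.0000 13.0000 17.0000 25.0000

Derivation:
Step 0: x=[8.0000 12.0000 19.0000 23.0000] v=[0.0000 2.0000 0.0000 0.0000]
Step 1: x=[4.0000 16.0000 16.0000 25.0000] v=[-8.0000 8.0000 -6.0000 4.0000]
Step 2: x=[8.0000 8.0000 22.0000 24.0000] v=[8.0000 -16.0000 12.0000 -2.0000]
Step 3: x=[4.0000 14.0000 16.0000 27.0000] v=[-8.0000 12.0000 -12.0000 6.0000]
Step 4: x=[6.0000 12.0000 19.0000 25.0000] v=[4.0000 -4.0000 6.0000 -4.0000]
Step 5: x=[8.0000 11.0000 21.0000 23.0000] v=[4.0000 -2.0000 4.0000 -4.0000]
Step 6: x=[5.0000 17.0000 15.0000 25.0000] v=[-6.0000 12.0000 -12.0000 4.0000]
Step 7: x=[9.0000 9.0000 21.0000 23.0000] v=[8.0000 -16.0000 12.0000 -4.0000]
Step 8: x=[4.0000 13.0000 17.0000 25.0000] v=[-10.0000 8.0000 -8.0000 4.0000]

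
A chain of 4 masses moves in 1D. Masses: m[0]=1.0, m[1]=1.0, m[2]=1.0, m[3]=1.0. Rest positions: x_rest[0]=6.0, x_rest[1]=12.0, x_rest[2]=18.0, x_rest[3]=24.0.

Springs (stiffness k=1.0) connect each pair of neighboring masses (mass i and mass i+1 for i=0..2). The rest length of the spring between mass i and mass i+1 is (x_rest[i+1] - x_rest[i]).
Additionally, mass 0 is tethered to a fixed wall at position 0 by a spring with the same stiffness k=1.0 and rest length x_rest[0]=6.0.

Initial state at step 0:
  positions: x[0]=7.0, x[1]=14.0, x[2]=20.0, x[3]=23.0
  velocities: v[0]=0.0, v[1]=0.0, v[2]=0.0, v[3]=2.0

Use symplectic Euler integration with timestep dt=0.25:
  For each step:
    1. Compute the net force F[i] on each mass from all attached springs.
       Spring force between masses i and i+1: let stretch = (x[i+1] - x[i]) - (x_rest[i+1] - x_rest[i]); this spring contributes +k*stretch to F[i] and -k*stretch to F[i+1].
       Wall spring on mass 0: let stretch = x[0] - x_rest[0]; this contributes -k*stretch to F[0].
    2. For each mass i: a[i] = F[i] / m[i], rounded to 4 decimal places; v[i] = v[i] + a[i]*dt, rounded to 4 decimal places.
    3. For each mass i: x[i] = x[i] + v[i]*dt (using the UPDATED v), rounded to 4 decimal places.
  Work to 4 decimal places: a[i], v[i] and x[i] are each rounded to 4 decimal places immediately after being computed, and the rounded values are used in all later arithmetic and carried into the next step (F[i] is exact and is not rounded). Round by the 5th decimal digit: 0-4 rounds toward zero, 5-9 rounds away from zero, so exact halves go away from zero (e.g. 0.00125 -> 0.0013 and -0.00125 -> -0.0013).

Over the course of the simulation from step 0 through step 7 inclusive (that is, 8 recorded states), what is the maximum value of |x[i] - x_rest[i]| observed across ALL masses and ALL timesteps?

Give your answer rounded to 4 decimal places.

Step 0: x=[7.0000 14.0000 20.0000 23.0000] v=[0.0000 0.0000 0.0000 2.0000]
Step 1: x=[7.0000 13.9375 19.8125 23.6875] v=[0.0000 -0.2500 -0.7500 2.7500]
Step 2: x=[6.9961 13.8086 19.5000 24.5078] v=[-0.0156 -0.5156 -1.2500 3.2813]
Step 3: x=[6.9807 13.6096 19.1448 25.3902] v=[-0.0615 -0.7959 -1.4209 3.5294]
Step 4: x=[6.9433 13.3423 18.8340 26.2572] v=[-0.1495 -1.0693 -1.2434 3.4681]
Step 5: x=[6.8719 13.0183 18.6439 27.0353] v=[-0.2856 -1.2961 -0.7605 3.1123]
Step 6: x=[6.7552 12.6617 18.6266 27.6639] v=[-0.4670 -1.4263 -0.0691 2.5145]
Step 7: x=[6.5854 12.3088 18.8014 28.1027] v=[-0.6792 -1.4117 0.6990 1.7552]
Max displacement = 4.1027

Answer: 4.1027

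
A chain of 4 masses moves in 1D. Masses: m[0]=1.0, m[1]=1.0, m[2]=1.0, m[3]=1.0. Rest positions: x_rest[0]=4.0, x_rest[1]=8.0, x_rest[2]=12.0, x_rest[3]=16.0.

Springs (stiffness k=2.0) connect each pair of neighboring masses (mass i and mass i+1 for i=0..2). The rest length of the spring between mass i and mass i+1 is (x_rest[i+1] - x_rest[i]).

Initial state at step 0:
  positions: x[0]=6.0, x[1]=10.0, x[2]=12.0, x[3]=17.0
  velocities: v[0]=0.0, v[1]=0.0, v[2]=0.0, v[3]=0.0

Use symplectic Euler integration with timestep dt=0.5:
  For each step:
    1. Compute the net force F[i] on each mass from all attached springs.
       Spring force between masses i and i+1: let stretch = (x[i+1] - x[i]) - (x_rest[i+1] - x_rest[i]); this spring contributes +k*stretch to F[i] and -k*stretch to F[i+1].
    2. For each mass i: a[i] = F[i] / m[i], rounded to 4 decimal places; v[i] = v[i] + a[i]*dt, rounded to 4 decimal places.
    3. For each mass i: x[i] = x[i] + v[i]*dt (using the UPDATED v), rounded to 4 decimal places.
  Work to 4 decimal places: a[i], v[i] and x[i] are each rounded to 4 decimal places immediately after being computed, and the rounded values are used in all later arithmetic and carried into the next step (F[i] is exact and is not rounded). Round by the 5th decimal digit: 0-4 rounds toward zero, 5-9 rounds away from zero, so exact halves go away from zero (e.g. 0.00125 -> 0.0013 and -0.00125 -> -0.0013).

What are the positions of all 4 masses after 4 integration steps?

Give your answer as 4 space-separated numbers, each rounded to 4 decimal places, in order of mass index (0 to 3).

Answer: 4.2500 9.8750 12.6250 18.2500

Derivation:
Step 0: x=[6.0000 10.0000 12.0000 17.0000] v=[0.0000 0.0000 0.0000 0.0000]
Step 1: x=[6.0000 9.0000 13.5000 16.5000] v=[0.0000 -2.0000 3.0000 -1.0000]
Step 2: x=[5.5000 8.7500 14.2500 16.5000] v=[-1.0000 -0.5000 1.5000 0.0000]
Step 3: x=[4.6250 9.6250 13.3750 17.3750] v=[-1.7500 1.7500 -1.7500 1.7500]
Step 4: x=[4.2500 9.8750 12.6250 18.2500] v=[-0.7500 0.5000 -1.5000 1.7500]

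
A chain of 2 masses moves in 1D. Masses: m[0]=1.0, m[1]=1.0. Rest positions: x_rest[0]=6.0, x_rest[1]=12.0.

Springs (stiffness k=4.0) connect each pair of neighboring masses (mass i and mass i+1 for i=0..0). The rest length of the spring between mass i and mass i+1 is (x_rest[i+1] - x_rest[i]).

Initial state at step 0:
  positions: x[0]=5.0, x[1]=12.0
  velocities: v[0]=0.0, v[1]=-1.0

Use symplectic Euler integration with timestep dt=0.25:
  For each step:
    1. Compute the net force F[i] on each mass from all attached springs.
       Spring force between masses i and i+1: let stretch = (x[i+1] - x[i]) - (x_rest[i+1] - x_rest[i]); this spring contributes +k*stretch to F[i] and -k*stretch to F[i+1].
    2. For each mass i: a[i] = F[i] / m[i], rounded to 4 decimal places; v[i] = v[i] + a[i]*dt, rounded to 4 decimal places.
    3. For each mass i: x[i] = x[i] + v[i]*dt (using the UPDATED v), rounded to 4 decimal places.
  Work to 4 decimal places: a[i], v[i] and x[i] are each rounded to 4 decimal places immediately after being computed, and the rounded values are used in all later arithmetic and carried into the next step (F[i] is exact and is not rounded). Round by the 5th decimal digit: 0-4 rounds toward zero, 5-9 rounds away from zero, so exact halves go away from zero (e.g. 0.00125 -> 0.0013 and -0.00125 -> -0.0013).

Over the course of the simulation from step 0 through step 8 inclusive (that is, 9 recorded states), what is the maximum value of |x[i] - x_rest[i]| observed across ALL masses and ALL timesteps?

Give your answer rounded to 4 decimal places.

Answer: 2.1200

Derivation:
Step 0: x=[5.0000 12.0000] v=[0.0000 -1.0000]
Step 1: x=[5.2500 11.5000] v=[1.0000 -2.0000]
Step 2: x=[5.5625 10.9375] v=[1.2500 -2.2500]
Step 3: x=[5.7188 10.5313] v=[0.6250 -1.6250]
Step 4: x=[5.5782 10.4219] v=[-0.5625 -0.4375]
Step 5: x=[5.1485 10.6016] v=[-1.7188 0.7188]
Step 6: x=[4.5821 10.9180] v=[-2.2657 1.2657]
Step 7: x=[4.0997 11.1505] v=[-1.9298 0.9298]
Step 8: x=[3.8800 11.1203] v=[-0.8790 -0.1210]
Max displacement = 2.1200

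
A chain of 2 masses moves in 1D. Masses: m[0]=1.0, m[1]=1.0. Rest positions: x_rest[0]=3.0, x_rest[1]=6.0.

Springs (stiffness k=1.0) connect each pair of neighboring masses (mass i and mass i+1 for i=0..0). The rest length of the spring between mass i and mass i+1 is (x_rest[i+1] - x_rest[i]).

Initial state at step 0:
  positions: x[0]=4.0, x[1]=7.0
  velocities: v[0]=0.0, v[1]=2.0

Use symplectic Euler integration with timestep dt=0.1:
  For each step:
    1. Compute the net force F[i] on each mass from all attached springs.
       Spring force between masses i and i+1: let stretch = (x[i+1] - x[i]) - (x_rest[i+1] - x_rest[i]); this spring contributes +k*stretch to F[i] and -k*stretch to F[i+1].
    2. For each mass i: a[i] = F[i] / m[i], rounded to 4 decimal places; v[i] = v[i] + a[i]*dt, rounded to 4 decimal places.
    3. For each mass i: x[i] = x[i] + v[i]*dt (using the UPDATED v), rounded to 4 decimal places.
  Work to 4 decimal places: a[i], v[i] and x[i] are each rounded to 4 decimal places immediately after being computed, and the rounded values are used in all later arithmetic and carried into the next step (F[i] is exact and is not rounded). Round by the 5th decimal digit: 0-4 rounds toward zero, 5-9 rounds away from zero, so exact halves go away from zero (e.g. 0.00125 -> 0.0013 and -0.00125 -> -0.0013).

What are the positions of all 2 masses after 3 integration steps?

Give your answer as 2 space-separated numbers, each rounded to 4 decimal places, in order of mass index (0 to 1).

Answer: 4.0080 7.5920

Derivation:
Step 0: x=[4.0000 7.0000] v=[0.0000 2.0000]
Step 1: x=[4.0000 7.2000] v=[0.0000 2.0000]
Step 2: x=[4.0020 7.3980] v=[0.0200 1.9800]
Step 3: x=[4.0080 7.5920] v=[0.0596 1.9404]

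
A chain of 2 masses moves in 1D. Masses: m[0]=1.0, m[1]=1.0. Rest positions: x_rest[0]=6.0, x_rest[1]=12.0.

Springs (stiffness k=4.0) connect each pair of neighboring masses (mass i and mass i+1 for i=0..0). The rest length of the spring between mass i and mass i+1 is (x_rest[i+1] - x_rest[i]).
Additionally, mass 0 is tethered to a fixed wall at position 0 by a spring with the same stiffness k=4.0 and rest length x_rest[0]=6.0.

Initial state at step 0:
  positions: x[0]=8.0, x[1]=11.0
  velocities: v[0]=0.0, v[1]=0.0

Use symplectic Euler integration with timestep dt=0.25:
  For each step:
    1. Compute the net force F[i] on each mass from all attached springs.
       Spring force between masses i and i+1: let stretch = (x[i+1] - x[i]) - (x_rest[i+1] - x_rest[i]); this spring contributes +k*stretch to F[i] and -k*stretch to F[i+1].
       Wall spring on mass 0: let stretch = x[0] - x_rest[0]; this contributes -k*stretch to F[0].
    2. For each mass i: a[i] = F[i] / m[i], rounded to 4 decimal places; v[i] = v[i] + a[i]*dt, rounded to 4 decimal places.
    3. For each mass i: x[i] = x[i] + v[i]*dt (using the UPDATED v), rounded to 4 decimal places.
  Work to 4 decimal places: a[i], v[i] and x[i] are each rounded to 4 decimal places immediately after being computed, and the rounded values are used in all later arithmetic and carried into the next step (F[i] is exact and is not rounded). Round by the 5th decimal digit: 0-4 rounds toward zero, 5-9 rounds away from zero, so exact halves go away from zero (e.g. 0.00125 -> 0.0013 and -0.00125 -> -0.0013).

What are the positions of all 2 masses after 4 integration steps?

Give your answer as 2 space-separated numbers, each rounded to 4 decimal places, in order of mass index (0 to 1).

Step 0: x=[8.0000 11.0000] v=[0.0000 0.0000]
Step 1: x=[6.7500 11.7500] v=[-5.0000 3.0000]
Step 2: x=[5.0625 12.7500] v=[-6.7500 4.0000]
Step 3: x=[4.0313 13.3281] v=[-4.1250 2.3125]
Step 4: x=[4.3164 13.0820] v=[1.1405 -0.9843]

Answer: 4.3164 13.0820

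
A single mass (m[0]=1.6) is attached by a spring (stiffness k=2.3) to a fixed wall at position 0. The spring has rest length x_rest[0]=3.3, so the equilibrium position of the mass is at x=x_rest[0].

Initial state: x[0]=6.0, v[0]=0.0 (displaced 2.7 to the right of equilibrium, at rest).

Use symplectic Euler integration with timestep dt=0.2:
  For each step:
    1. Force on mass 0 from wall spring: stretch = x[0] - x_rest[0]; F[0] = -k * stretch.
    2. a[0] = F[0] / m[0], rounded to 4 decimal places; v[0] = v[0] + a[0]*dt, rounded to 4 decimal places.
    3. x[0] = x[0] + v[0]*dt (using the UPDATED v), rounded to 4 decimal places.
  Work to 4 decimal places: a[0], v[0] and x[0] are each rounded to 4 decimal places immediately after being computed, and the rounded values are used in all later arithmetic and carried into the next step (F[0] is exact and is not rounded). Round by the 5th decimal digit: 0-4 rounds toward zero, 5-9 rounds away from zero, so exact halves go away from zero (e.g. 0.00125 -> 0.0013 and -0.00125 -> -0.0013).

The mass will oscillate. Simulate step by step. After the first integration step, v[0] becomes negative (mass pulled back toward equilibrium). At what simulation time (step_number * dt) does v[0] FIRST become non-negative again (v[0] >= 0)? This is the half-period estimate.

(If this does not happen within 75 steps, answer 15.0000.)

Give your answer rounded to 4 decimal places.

Step 0: x=[6.0000] v=[0.0000]
Step 1: x=[5.8447] v=[-0.7763]
Step 2: x=[5.5431] v=[-1.5079]
Step 3: x=[5.1125] v=[-2.1528]
Step 4: x=[4.5777] v=[-2.6739]
Step 5: x=[3.9695] v=[-3.0412]
Step 6: x=[3.3228] v=[-3.2337]
Step 7: x=[2.6747] v=[-3.2403]
Step 8: x=[2.0626] v=[-3.0605]
Step 9: x=[1.5217] v=[-2.7047]
Step 10: x=[1.0830] v=[-2.1934]
Step 11: x=[0.7718] v=[-1.5560]
Step 12: x=[0.6060] v=[-0.8291]
Step 13: x=[0.5951] v=[-0.0546]
Step 14: x=[0.7397] v=[0.7231]
First v>=0 after going negative at step 14, time=2.8000

Answer: 2.8000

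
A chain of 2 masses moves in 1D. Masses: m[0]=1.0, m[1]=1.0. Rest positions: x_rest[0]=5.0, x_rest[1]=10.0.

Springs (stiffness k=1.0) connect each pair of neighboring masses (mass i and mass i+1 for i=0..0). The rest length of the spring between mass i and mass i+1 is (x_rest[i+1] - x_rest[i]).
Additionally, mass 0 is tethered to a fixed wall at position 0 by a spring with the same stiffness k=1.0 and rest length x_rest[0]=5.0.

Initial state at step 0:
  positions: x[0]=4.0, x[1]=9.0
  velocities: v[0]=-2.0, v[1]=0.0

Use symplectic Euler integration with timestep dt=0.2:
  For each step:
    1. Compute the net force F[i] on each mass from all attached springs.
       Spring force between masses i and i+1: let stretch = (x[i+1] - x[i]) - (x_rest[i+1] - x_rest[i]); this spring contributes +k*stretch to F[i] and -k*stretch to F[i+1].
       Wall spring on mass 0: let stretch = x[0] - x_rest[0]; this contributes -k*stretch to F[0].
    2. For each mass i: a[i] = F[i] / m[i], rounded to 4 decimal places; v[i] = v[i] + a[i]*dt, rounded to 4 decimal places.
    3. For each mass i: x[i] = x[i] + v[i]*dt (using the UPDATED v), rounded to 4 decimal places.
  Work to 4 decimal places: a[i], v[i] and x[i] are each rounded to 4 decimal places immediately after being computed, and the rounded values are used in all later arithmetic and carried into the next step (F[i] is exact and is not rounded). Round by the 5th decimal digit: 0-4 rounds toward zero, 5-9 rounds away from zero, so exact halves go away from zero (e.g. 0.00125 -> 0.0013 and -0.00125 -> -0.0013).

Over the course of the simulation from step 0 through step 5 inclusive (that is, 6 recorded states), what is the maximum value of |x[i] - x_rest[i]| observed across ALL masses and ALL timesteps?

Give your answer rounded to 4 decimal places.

Answer: 1.9447

Derivation:
Step 0: x=[4.0000 9.0000] v=[-2.0000 0.0000]
Step 1: x=[3.6400 9.0000] v=[-1.8000 0.0000]
Step 2: x=[3.3488 8.9856] v=[-1.4560 -0.0720]
Step 3: x=[3.1491 8.9457] v=[-0.9984 -0.1994]
Step 4: x=[3.0553 8.8740] v=[-0.4689 -0.3587]
Step 5: x=[3.0721 8.7695] v=[0.0838 -0.5224]
Max displacement = 1.9447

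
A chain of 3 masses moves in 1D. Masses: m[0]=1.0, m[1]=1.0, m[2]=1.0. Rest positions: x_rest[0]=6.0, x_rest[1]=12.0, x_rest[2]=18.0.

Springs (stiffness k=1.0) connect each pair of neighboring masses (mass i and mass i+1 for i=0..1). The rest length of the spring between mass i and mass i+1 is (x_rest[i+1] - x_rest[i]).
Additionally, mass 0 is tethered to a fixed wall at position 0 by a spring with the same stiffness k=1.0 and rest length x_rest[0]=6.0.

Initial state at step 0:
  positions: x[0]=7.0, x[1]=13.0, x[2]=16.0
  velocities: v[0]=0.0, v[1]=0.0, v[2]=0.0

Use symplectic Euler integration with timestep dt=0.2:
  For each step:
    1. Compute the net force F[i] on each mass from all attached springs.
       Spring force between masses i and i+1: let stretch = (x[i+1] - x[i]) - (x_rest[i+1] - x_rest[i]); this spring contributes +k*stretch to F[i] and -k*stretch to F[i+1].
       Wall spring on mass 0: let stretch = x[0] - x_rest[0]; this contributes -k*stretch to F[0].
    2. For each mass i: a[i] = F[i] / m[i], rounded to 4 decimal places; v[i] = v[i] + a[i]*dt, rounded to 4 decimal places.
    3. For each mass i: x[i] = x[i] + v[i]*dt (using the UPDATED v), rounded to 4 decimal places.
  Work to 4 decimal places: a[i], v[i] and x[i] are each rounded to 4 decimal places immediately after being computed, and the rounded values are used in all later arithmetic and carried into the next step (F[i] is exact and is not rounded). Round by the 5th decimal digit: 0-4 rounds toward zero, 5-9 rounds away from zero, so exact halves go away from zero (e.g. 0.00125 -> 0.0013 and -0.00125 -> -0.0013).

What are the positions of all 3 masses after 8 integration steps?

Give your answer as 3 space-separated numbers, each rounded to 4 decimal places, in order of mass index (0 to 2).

Answer: 5.4695 10.7704 18.6741

Derivation:
Step 0: x=[7.0000 13.0000 16.0000] v=[0.0000 0.0000 0.0000]
Step 1: x=[6.9600 12.8800 16.1200] v=[-0.2000 -0.6000 0.6000]
Step 2: x=[6.8784 12.6528 16.3504] v=[-0.4080 -1.1360 1.1520]
Step 3: x=[6.7526 12.3425 16.6729] v=[-0.6288 -1.5514 1.6125]
Step 4: x=[6.5803 11.9818 17.0622] v=[-0.8613 -1.8033 1.9464]
Step 5: x=[6.3609 11.6083 17.4883] v=[-1.0971 -1.8675 2.1303]
Step 6: x=[6.0969 11.2601 17.9192] v=[-1.3198 -1.7410 2.1543]
Step 7: x=[5.7956 10.9717 18.3237] v=[-1.5065 -1.4418 2.0225]
Step 8: x=[5.4695 10.7704 18.6741] v=[-1.6304 -1.0066 1.7521]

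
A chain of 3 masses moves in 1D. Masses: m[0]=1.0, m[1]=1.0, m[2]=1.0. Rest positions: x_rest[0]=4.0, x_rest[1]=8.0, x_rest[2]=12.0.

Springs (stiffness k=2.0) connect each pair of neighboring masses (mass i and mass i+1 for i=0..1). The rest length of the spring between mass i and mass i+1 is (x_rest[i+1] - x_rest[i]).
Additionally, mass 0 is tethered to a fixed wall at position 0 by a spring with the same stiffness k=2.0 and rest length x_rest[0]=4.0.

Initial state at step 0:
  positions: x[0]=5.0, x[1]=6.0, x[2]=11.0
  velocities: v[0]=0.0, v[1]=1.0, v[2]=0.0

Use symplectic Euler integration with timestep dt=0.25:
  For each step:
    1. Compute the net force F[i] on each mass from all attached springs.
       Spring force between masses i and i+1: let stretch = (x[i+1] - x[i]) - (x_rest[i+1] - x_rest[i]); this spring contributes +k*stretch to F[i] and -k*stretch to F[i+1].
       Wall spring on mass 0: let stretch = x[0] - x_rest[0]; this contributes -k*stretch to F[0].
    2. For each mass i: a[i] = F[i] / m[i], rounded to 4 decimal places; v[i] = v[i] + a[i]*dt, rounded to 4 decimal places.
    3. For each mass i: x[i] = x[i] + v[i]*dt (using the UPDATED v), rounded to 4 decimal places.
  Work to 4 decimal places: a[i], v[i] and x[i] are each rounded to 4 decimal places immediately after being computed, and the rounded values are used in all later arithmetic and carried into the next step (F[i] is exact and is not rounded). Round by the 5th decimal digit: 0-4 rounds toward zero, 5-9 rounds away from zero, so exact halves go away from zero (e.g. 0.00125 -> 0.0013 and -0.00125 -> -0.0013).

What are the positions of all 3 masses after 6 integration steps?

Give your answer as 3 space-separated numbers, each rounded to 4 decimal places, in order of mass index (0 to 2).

Answer: 3.1562 8.2625 12.0749

Derivation:
Step 0: x=[5.0000 6.0000 11.0000] v=[0.0000 1.0000 0.0000]
Step 1: x=[4.5000 6.7500 10.8750] v=[-2.0000 3.0000 -0.5000]
Step 2: x=[3.7188 7.7344 10.7344] v=[-3.1250 3.9375 -0.5625]
Step 3: x=[2.9747 8.5918 10.7188] v=[-2.9766 3.4297 -0.0625]
Step 4: x=[2.5609 9.0130 10.9373] v=[-1.6554 1.6847 0.8740]
Step 5: x=[2.6335 8.8682 11.4153] v=[0.2902 -0.5792 1.9119]
Step 6: x=[3.1562 8.2625 12.0749] v=[2.0908 -2.4230 2.6384]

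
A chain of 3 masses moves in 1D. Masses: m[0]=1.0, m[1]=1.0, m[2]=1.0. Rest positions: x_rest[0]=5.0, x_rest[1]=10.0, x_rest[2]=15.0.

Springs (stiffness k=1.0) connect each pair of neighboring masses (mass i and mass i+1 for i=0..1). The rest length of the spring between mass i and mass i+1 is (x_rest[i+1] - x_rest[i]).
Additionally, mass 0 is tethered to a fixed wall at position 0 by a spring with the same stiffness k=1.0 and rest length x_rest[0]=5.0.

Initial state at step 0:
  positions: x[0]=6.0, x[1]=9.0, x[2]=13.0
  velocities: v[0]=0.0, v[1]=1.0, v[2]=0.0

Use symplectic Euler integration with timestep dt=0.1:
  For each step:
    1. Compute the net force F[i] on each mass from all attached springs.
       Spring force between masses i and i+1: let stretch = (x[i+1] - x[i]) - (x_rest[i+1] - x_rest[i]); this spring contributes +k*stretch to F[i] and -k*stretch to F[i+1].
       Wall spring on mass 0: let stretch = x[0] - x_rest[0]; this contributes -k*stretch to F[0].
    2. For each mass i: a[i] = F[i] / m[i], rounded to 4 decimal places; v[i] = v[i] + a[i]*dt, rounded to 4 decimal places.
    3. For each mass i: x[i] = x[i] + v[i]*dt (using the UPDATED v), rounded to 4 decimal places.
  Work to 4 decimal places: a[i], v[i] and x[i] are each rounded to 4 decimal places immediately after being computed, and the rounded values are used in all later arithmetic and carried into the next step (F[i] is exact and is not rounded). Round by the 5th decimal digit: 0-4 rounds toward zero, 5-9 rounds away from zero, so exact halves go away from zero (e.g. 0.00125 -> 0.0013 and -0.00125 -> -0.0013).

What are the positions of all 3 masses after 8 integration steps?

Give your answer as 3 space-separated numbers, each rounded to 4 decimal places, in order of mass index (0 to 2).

Answer: 5.1332 9.9293 13.4351

Derivation:
Step 0: x=[6.0000 9.0000 13.0000] v=[0.0000 1.0000 0.0000]
Step 1: x=[5.9700 9.1100 13.0100] v=[-0.3000 1.1000 0.1000]
Step 2: x=[5.9117 9.2276 13.0310] v=[-0.5830 1.1760 0.2100]
Step 3: x=[5.8274 9.3501 13.0640] v=[-0.8426 1.2248 0.3297]
Step 4: x=[5.7201 9.4745 13.1098] v=[-1.0731 1.2439 0.4583]
Step 5: x=[5.5931 9.5977 13.1693] v=[-1.2697 1.2320 0.5948]
Step 6: x=[5.4502 9.7166 13.2431] v=[-1.4286 1.1887 0.7376]
Step 7: x=[5.2955 9.8281 13.3316] v=[-1.5470 1.1147 0.8850]
Step 8: x=[5.1332 9.9293 13.4351] v=[-1.6233 1.0118 1.0347]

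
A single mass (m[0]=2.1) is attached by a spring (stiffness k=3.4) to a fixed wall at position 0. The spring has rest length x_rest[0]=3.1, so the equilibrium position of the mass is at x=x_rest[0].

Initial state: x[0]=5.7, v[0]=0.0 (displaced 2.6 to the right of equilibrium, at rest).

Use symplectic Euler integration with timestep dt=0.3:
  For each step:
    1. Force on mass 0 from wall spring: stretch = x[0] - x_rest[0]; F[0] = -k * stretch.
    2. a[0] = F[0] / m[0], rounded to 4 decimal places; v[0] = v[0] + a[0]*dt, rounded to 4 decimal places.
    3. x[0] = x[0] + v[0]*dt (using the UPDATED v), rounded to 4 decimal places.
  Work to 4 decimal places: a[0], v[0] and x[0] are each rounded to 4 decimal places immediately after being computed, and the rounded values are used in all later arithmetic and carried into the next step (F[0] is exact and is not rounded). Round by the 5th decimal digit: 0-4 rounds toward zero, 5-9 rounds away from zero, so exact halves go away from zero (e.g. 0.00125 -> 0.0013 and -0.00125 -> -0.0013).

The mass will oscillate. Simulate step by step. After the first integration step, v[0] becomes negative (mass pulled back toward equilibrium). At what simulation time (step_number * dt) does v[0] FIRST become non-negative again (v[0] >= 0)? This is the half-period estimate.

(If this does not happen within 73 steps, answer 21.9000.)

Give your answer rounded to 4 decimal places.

Answer: 2.7000

Derivation:
Step 0: x=[5.7000] v=[0.0000]
Step 1: x=[5.3211] v=[-1.2629]
Step 2: x=[4.6186] v=[-2.3417]
Step 3: x=[3.6948] v=[-3.0793]
Step 4: x=[2.6843] v=[-3.3682]
Step 5: x=[1.7344] v=[-3.1663]
Step 6: x=[0.9835] v=[-2.5030]
Step 7: x=[0.5410] v=[-1.4750]
Step 8: x=[0.4714] v=[-0.2321]
Step 9: x=[0.7848] v=[1.0446]
First v>=0 after going negative at step 9, time=2.7000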